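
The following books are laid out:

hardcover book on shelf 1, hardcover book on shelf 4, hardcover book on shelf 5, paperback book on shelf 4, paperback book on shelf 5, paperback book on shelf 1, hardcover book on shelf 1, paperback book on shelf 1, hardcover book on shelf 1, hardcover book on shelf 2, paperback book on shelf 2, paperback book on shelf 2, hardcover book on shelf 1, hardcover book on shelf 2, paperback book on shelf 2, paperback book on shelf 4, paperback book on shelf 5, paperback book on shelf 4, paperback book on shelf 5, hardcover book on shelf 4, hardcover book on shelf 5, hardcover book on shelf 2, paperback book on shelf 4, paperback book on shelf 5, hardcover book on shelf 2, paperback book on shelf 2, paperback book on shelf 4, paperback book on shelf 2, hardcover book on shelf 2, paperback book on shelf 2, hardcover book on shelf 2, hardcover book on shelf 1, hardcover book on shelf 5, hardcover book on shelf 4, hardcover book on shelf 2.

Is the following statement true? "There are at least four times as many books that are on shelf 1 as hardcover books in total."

|books on shelf 1| = 7.
|hardcover books| = 18.
The claim requires 7 ≥ 4 × 18 = 72, which does not hold.

False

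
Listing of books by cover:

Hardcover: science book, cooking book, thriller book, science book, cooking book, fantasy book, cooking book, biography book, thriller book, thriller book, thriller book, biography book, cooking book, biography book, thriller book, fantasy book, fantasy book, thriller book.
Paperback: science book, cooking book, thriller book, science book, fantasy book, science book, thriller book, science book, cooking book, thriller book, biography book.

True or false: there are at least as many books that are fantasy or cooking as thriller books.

True

There are 10 books that are fantasy or cooking.
There are 9 thriller books.
The claim requires 10 ≥ 9, which holds.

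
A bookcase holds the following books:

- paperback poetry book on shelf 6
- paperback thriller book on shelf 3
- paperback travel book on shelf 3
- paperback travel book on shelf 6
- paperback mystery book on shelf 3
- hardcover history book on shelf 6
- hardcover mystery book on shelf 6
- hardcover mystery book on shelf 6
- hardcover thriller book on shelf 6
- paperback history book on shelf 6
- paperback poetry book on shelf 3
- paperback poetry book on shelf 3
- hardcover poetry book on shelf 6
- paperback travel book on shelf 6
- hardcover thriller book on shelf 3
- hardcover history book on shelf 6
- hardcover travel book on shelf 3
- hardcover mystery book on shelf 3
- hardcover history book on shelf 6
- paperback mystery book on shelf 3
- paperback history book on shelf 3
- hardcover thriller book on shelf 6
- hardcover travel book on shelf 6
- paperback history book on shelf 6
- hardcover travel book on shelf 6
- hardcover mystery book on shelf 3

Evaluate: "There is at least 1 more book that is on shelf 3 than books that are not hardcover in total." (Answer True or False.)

False

books on shelf 3: 11.
books that are not hardcover: 12.
The claim requires 11 − 12 = -1 ≥ 1, which does not hold.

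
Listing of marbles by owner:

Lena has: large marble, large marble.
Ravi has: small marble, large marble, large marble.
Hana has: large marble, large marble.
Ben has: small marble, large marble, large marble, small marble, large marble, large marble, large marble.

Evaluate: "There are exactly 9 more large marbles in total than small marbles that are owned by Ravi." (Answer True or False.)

False

large marbles: 11.
small marbles owned by Ravi: 1.
The claim requires 11 − 1 (= 10) to equal 9, which does not hold.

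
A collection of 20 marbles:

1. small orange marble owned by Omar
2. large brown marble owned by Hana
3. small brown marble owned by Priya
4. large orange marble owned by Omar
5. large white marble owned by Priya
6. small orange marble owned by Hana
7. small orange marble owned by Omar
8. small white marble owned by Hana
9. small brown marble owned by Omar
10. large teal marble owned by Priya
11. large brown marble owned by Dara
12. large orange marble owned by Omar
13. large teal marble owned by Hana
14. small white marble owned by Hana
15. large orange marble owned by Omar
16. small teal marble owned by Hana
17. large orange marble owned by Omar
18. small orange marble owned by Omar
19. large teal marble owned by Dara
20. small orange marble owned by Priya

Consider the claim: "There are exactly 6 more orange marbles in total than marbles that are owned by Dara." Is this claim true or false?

False

There are 9 orange marbles.
Count of marbles owned by Dara: 2.
The claim requires 9 − 2 (= 7) to equal 6, which does not hold.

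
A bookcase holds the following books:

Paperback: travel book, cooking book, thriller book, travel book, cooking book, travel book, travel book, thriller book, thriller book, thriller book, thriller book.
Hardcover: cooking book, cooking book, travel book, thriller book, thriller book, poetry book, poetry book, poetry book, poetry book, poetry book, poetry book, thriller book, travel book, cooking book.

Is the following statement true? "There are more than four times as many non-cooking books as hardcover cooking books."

True

non-cooking books: 20.
hardcover cooking books: 3.
The claim requires 20 > 4 × 3 = 12, which holds.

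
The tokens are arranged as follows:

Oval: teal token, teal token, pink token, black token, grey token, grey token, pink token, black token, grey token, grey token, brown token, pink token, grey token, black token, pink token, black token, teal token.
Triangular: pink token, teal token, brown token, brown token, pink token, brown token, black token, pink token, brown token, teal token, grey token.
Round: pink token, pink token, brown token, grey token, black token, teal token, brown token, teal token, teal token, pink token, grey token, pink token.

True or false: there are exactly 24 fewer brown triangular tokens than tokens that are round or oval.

False

|brown triangular tokens| = 4.
|tokens that are round or oval| = 29.
The claim requires 29 − 4 (= 25) to equal 24, which does not hold.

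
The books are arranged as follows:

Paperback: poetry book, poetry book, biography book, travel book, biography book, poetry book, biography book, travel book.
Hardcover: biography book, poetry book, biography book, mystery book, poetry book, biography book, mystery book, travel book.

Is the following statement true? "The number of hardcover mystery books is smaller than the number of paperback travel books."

False

|hardcover mystery books| = 2.
|paperback travel books| = 2.
The claim requires 2 < 2, which does not hold.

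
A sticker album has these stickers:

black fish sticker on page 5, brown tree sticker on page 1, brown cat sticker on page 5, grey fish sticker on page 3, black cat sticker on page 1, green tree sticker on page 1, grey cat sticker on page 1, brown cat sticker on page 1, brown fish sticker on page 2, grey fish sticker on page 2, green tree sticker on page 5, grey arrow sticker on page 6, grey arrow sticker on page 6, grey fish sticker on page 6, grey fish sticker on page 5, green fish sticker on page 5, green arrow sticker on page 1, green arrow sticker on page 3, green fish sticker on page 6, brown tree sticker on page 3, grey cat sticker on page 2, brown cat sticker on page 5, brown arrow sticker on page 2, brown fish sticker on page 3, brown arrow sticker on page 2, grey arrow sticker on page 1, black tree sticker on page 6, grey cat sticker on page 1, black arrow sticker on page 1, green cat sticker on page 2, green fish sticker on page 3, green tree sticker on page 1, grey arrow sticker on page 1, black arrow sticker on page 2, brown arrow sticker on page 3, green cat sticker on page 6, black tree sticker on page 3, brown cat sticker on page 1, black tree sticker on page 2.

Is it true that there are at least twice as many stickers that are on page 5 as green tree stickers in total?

There are 6 stickers on page 5.
There are 3 green tree stickers.
The claim requires 6 ≥ 2 × 3 = 6, which holds.

True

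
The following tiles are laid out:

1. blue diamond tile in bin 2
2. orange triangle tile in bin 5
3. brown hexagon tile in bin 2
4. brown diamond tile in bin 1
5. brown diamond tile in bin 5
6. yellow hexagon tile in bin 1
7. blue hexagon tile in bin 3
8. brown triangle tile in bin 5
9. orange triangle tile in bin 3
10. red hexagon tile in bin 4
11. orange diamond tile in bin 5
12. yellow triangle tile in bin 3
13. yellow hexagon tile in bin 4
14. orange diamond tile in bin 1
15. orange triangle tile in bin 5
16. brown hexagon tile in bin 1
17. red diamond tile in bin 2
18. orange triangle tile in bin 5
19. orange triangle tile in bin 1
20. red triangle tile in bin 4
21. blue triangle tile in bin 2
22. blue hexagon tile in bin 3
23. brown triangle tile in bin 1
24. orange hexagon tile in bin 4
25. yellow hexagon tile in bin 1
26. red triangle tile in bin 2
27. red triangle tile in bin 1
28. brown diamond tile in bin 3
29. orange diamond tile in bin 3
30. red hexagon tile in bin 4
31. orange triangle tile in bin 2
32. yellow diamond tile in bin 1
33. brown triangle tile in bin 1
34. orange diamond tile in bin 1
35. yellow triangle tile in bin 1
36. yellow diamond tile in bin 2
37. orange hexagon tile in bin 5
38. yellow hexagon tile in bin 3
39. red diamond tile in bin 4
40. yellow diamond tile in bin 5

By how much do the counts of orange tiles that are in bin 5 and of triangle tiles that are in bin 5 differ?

1

orange tiles in bin 5: 5. triangle tiles in bin 5: 4.
|5 − 4| = 5 − 4 = 1.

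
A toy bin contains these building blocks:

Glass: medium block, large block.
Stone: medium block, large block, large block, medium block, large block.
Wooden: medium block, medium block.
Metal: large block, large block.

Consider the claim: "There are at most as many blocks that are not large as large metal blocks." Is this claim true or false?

False

blocks that are not large: 5.
large metal blocks: 2.
The claim requires 5 ≤ 2, which does not hold.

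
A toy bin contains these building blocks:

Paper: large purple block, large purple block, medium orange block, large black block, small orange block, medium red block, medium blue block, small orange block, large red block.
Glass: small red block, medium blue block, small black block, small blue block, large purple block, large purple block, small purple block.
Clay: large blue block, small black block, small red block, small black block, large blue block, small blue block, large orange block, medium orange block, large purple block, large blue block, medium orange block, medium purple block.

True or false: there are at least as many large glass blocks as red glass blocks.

True

There are 2 large glass blocks.
There is 1 red glass block.
The claim requires 2 ≥ 1, which holds.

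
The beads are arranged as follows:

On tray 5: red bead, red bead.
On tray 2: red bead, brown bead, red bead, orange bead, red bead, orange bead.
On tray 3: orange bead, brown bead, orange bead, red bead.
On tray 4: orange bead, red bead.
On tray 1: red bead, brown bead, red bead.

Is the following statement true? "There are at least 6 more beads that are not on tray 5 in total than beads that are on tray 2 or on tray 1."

True

beads that are not on tray 5: 15.
beads on tray 2 or on tray 1: 9.
The claim requires 15 − 9 = 6 ≥ 6, which holds.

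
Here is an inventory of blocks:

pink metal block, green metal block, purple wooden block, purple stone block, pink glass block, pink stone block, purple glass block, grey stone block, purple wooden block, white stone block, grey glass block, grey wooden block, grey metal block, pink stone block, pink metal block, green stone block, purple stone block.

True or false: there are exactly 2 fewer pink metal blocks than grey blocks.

There are 2 pink metal blocks.
There are 4 grey blocks.
The claim requires 4 − 2 (= 2) to equal 2, which holds.

True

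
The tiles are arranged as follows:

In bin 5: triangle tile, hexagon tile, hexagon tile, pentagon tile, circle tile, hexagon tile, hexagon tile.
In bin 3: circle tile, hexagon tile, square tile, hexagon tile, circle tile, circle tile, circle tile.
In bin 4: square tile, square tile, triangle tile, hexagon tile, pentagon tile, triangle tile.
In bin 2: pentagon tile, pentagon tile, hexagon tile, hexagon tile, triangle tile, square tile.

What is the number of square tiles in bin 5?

0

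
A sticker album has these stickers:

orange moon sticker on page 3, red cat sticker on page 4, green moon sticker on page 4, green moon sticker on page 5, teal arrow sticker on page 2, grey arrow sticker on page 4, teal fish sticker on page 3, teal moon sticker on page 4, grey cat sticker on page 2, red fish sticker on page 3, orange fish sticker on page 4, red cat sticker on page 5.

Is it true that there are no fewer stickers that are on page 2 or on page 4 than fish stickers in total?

True

There are 7 stickers on page 2 or on page 4.
There are 3 fish stickers.
The claim requires 7 ≥ 3, which holds.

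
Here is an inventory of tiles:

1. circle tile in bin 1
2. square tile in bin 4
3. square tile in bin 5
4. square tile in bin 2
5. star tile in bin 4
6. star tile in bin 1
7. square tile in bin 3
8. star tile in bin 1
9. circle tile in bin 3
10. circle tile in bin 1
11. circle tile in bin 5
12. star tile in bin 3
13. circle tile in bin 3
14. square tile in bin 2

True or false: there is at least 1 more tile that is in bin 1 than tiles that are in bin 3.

False

tiles in bin 1: 4.
tiles in bin 3: 4.
The claim requires 4 − 4 = 0 ≥ 1, which does not hold.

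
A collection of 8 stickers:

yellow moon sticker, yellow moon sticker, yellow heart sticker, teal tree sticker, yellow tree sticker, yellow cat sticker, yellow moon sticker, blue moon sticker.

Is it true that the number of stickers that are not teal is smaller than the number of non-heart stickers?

stickers that are not teal: 7.
non-heart stickers: 7.
The claim requires 7 < 7, which does not hold.

False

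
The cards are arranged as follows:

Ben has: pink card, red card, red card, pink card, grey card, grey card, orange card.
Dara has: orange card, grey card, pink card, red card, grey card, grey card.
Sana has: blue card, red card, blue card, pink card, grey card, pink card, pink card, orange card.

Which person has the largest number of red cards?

Ben

Counts by player (restricted to red cards): Ben→2, Sana→1, Dara→1.
The maximum is 2, held uniquely by Ben.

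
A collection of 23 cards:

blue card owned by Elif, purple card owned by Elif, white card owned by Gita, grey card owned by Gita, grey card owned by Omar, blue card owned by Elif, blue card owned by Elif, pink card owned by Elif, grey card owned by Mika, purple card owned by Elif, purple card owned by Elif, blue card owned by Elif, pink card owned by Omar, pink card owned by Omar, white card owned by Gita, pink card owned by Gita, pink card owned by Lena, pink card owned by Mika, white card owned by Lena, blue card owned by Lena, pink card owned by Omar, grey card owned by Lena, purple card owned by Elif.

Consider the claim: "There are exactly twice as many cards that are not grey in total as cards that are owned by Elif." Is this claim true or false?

False

cards that are not grey: 19.
cards owned by Elif: 9.
The claim requires 19 = 2 × 9 = 18, which does not hold.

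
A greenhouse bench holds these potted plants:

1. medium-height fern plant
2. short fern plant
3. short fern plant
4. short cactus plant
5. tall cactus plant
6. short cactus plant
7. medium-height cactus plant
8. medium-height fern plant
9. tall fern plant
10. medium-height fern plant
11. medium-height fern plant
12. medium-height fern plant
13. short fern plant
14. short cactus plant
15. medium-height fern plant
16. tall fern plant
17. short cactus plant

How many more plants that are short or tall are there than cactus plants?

plants that are short or tall: 10.
cactus plants: 6.
10 − 6 = 4.

4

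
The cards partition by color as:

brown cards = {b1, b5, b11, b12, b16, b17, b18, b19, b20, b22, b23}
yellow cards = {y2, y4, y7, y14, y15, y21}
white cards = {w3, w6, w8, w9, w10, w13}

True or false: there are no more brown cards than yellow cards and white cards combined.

True

|brown cards| = 11.
yellow cards: 6; white cards: 6; combined: 6 + 6 = 12.
The claim requires 11 ≤ 12, which holds.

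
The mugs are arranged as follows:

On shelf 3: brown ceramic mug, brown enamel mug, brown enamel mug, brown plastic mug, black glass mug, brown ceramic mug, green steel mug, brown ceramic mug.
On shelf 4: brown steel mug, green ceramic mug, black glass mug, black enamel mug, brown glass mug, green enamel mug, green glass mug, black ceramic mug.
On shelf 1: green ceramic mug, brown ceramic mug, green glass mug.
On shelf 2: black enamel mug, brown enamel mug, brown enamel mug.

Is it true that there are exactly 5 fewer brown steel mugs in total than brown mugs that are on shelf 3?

True

brown steel mugs: 1.
brown mugs on shelf 3: 6.
The claim requires 6 − 1 (= 5) to equal 5, which holds.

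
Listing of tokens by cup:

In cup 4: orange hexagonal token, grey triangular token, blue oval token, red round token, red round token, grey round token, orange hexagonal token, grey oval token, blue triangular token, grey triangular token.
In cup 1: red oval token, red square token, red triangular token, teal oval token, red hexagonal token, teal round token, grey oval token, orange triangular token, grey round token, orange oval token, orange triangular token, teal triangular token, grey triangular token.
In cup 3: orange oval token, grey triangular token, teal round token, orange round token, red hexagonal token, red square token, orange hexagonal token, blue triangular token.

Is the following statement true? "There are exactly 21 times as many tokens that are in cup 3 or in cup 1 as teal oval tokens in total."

|tokens in cup 3 or in cup 1| = 21.
|teal oval tokens| = 1.
The claim requires 21 = 21 × 1 = 21, which holds.

True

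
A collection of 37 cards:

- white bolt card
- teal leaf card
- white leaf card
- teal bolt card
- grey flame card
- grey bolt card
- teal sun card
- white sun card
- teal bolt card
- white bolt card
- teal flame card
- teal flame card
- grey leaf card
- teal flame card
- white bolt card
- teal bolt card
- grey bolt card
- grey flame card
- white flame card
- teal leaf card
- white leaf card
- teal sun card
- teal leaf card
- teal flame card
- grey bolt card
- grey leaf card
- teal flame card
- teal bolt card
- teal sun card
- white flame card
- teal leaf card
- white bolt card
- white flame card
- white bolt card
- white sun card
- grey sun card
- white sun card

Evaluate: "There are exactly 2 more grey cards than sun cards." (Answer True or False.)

False

There are 8 grey cards.
There are 7 sun cards.
The claim requires 8 − 7 (= 1) to equal 2, which does not hold.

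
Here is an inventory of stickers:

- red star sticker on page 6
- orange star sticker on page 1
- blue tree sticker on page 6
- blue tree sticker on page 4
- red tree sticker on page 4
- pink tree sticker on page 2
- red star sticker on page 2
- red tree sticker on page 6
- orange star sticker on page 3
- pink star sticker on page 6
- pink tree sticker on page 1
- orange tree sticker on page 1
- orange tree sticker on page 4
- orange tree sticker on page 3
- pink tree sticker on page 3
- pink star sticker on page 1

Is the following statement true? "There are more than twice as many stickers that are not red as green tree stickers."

stickers that are not red: 12.
green tree stickers: 0.
The claim requires 12 > 2 × 0 = 0, which holds.

True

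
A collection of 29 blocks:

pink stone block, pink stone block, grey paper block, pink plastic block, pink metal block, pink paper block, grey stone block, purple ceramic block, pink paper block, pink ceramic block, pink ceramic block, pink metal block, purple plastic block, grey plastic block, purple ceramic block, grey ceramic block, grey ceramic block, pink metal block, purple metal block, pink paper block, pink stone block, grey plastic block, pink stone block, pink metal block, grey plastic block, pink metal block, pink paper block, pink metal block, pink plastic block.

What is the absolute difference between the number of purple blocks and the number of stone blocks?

1

purple blocks: 4. stone blocks: 5.
|4 − 5| = 5 − 4 = 1.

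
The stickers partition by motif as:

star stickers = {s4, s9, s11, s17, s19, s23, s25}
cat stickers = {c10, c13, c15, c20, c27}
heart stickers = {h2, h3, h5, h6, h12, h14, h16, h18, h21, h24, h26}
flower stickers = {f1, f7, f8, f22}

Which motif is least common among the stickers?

flower

Counts by motif: heart 11, star 7, cat 5, flower 4.
The minimum is 4, held uniquely by flower.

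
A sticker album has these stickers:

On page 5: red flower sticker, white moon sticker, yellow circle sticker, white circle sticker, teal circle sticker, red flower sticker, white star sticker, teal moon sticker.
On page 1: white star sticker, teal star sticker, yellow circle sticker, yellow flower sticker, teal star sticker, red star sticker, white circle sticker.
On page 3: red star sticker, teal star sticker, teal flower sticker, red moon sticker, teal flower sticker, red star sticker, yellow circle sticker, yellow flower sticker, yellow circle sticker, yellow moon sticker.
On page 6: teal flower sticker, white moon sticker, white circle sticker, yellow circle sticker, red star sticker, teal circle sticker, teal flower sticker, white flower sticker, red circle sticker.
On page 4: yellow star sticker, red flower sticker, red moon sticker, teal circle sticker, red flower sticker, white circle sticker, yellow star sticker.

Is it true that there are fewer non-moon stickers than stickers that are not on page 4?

|non-moon stickers| = 35.
|stickers that are not on page 4| = 34.
The claim requires 35 < 34, which does not hold.

False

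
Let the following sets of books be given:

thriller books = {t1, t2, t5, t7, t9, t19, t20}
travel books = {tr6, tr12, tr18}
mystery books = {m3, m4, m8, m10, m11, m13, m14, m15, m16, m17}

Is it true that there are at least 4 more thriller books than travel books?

|thriller books| = 7.
|travel books| = 3.
The claim requires 7 − 3 = 4 ≥ 4, which holds.

True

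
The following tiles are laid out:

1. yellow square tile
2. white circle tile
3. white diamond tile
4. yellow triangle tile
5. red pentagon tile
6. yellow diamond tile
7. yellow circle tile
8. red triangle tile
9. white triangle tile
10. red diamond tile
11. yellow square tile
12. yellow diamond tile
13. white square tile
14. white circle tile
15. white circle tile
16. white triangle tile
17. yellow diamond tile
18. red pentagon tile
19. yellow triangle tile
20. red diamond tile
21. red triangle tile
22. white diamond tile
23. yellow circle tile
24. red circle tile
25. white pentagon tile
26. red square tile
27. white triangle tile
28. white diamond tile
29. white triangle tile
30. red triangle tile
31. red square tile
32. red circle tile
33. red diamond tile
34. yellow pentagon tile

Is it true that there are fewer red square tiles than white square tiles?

There are 2 red square tiles.
There is 1 white square tile.
The claim requires 2 < 1, which does not hold.

False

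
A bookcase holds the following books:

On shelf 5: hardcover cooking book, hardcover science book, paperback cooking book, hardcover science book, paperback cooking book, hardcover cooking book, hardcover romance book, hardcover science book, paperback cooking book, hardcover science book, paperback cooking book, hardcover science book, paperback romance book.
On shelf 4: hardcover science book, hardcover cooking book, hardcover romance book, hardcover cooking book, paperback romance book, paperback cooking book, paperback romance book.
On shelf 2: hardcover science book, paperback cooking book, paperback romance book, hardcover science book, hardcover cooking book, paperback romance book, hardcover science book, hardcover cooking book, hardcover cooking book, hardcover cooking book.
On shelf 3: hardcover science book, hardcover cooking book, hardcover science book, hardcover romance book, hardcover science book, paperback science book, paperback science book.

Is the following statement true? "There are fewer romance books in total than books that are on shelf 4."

False

There are 8 romance books.
There are 7 books on shelf 4.
The claim requires 8 < 7, which does not hold.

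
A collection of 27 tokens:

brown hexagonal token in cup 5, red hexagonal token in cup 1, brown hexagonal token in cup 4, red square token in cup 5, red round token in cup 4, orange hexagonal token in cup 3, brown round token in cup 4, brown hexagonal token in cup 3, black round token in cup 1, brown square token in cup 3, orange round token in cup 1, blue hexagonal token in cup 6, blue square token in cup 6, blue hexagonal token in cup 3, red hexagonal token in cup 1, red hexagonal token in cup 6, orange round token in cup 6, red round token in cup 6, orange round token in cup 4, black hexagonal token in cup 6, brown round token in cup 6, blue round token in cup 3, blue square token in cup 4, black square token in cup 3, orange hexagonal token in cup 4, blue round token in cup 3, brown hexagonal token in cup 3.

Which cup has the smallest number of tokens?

Counts by cup: cup 3→8, cup 6→7, cup 4→6, cup 1→4, cup 5→2.
The minimum is 2, held uniquely by cup 5.

cup 5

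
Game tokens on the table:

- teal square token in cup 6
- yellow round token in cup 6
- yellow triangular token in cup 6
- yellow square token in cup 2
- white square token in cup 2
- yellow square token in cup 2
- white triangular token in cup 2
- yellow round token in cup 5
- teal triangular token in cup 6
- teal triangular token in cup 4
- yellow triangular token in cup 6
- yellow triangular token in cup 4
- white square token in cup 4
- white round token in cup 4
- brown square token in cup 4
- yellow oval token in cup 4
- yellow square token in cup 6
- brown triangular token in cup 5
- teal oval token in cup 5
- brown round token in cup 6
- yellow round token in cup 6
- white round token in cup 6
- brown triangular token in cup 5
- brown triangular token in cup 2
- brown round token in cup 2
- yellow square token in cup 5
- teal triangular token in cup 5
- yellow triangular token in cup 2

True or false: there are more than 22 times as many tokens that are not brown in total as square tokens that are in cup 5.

False

There are 22 tokens that are not brown.
There is 1 square token in cup 5.
The claim requires 22 > 22 × 1 = 22, which does not hold.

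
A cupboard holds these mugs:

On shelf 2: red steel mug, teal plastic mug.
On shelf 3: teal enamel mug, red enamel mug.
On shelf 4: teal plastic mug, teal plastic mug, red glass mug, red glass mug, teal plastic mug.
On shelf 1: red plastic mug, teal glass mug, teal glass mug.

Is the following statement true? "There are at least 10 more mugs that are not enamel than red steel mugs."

False

There are 10 mugs that are not enamel.
There is 1 red steel mug.
The claim requires 10 − 1 = 9 ≥ 10, which does not hold.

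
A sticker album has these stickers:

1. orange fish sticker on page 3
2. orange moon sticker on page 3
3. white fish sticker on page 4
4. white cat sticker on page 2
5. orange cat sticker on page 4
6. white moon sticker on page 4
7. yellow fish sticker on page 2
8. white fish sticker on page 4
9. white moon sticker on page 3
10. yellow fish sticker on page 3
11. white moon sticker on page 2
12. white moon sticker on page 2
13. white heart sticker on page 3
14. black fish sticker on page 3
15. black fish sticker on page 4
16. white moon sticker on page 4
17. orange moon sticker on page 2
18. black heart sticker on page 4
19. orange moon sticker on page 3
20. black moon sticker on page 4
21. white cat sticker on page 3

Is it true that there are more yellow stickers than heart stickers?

There are 2 yellow stickers.
There are 2 heart stickers.
The claim requires 2 > 2, which does not hold.

False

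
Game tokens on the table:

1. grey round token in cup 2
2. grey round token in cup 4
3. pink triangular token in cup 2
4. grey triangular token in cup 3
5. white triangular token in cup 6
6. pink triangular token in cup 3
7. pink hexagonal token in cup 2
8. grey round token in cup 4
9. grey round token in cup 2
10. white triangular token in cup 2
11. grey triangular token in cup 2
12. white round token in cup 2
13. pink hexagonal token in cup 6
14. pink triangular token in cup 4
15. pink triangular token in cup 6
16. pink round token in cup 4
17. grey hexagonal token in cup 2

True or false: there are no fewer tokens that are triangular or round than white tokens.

tokens that are triangular or round: 14.
white tokens: 3.
The claim requires 14 ≥ 3, which holds.

True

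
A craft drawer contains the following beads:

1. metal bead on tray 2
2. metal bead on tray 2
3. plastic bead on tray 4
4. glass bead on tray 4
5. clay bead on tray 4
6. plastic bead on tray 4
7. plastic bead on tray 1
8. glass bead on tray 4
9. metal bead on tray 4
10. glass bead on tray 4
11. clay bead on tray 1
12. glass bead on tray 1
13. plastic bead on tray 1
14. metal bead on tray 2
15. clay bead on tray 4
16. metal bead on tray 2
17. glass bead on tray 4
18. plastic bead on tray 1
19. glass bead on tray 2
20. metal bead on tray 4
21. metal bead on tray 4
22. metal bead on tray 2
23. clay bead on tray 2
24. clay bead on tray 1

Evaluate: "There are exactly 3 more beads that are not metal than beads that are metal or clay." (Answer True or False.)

|beads that are not metal| = 16.
|beads that are metal or clay| = 13.
The claim requires 16 − 13 (= 3) to equal 3, which holds.

True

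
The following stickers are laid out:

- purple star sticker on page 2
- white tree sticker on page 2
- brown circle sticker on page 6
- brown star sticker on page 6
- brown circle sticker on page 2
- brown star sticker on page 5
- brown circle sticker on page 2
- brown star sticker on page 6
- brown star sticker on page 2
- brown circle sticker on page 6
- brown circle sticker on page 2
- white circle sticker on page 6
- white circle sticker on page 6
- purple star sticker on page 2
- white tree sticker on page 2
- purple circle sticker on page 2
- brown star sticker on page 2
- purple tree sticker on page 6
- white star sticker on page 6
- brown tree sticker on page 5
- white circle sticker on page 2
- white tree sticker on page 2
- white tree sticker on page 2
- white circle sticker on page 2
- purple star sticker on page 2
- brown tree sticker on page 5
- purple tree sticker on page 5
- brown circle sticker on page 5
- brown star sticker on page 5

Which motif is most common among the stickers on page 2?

circle

Counts by motif (restricted to stickers on page 2): circle 6, star 5, tree 4.
The maximum is 6, held uniquely by circle.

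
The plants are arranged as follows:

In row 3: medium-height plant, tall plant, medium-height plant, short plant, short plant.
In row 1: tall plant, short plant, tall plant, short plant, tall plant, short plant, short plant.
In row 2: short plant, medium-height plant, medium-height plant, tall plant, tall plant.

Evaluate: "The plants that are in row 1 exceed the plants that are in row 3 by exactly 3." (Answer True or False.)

|plants in row 1| = 7.
|plants in row 3| = 5.
The claim requires 7 − 5 (= 2) to equal 3, which does not hold.

False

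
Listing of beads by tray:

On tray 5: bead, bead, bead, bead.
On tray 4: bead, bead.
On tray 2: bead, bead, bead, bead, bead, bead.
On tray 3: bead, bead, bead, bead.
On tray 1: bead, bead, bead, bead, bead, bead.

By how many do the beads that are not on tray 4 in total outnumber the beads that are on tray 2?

14

beads that are not on tray 4: 20.
beads on tray 2: 6.
20 − 6 = 14.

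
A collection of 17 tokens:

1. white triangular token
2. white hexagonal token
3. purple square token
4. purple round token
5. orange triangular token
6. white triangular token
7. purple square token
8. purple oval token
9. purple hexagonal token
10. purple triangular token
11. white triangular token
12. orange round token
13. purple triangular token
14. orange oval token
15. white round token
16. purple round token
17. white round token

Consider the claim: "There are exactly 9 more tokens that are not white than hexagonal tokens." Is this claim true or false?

There are 11 tokens that are not white.
There are 2 hexagonal tokens.
The claim requires 11 − 2 (= 9) to equal 9, which holds.

True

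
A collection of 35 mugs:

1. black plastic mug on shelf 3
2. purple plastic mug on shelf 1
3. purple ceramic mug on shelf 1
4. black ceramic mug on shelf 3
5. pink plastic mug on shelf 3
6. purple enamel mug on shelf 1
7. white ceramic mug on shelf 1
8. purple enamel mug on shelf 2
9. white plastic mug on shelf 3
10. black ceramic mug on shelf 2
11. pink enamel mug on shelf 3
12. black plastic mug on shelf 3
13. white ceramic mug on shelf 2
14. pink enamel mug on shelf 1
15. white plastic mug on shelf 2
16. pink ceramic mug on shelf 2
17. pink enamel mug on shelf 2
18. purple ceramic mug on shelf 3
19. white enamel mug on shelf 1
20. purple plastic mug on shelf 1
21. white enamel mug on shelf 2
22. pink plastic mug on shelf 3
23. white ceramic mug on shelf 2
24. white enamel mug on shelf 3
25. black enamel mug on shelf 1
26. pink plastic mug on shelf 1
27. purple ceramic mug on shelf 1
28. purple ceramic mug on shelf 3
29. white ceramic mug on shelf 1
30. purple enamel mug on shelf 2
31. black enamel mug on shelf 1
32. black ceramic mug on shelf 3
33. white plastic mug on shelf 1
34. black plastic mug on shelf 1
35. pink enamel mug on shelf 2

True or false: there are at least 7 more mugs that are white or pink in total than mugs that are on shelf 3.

mugs that are white or pink: 18.
mugs on shelf 3: 11.
The claim requires 18 − 11 = 7 ≥ 7, which holds.

True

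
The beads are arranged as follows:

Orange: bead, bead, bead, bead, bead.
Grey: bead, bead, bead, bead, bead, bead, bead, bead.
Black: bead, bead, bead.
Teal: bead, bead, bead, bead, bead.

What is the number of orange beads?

5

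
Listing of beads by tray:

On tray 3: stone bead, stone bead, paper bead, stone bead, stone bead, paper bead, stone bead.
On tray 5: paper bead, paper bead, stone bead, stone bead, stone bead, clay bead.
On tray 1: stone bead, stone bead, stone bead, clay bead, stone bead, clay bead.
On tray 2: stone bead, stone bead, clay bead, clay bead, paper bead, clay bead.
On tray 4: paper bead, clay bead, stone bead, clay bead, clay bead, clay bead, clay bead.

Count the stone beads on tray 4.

1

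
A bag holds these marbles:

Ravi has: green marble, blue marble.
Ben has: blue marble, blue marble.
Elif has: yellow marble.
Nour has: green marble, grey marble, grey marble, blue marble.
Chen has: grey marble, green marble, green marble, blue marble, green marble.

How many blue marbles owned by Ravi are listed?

1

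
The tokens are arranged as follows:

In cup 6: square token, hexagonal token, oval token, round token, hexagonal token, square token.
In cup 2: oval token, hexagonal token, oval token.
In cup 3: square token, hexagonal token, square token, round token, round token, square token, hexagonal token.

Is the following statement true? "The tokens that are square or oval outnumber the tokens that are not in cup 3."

False

There are 8 tokens that are square or oval.
There are 9 tokens that are not in cup 3.
The claim requires 8 > 9, which does not hold.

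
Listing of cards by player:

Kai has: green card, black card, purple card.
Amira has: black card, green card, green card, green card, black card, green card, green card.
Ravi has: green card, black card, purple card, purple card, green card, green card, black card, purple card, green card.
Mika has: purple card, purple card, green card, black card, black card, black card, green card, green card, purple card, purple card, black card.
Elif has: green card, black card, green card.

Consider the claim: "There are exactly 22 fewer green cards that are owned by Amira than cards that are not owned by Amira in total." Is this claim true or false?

green cards owned by Amira: 5.
cards that are not owned by Amira: 26.
The claim requires 26 − 5 (= 21) to equal 22, which does not hold.

False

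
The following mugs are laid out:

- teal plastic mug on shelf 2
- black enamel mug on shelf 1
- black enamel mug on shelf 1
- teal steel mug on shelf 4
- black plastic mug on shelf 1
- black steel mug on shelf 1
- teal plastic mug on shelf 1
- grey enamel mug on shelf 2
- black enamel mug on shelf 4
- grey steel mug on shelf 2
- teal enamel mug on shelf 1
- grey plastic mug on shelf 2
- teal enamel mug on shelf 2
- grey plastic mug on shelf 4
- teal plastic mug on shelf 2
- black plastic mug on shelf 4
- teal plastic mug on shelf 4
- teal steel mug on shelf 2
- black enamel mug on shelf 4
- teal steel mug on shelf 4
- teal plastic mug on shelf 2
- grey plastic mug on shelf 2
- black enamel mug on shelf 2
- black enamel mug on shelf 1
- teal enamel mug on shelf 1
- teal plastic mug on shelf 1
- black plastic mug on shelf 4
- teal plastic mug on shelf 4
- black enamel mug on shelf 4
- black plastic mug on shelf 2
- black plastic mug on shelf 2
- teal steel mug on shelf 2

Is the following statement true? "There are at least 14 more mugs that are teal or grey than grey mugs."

There are 19 mugs that are teal or grey.
There are 5 grey mugs.
The claim requires 19 − 5 = 14 ≥ 14, which holds.

True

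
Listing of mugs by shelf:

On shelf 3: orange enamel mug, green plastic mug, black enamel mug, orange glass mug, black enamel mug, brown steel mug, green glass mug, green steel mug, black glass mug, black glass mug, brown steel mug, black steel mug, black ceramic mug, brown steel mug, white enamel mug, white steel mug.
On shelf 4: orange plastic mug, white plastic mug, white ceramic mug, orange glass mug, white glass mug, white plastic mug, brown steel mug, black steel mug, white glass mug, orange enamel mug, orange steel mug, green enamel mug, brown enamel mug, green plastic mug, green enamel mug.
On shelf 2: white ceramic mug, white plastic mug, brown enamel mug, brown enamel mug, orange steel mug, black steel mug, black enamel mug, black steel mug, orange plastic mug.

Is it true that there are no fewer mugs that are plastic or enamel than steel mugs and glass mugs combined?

|mugs that are plastic or enamel| = 18.
steel mugs: 12; glass mugs: 7; combined: 12 + 7 = 19.
The claim requires 18 ≥ 19, which does not hold.

False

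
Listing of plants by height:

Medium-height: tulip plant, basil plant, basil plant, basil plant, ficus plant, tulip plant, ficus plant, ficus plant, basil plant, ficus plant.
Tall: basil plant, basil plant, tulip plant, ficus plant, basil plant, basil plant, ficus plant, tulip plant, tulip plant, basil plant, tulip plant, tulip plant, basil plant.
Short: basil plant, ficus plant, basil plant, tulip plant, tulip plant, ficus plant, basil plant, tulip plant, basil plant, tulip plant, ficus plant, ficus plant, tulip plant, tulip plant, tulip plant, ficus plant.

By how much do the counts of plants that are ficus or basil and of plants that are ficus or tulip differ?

plants that are ficus or basil: 25. plants that are ficus or tulip: 25.
|25 − 25| = 25 − 25 = 0.

0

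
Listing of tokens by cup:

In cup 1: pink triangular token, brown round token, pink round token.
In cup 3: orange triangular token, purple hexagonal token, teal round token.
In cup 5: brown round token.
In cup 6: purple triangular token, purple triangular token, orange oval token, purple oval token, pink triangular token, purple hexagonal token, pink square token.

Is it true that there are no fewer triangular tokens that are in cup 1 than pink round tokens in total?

True

triangular tokens in cup 1: 1.
pink round tokens: 1.
The claim requires 1 ≥ 1, which holds.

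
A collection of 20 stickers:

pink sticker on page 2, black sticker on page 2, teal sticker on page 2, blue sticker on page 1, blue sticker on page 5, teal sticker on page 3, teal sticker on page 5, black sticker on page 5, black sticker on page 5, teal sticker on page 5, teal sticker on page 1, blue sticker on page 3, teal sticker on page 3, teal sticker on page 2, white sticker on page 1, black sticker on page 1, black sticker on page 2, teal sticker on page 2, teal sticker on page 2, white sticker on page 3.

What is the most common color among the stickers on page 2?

Counts by color (restricted to stickers on page 2): teal 4, black 2, pink 1.
The maximum is 4, held uniquely by teal.

teal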